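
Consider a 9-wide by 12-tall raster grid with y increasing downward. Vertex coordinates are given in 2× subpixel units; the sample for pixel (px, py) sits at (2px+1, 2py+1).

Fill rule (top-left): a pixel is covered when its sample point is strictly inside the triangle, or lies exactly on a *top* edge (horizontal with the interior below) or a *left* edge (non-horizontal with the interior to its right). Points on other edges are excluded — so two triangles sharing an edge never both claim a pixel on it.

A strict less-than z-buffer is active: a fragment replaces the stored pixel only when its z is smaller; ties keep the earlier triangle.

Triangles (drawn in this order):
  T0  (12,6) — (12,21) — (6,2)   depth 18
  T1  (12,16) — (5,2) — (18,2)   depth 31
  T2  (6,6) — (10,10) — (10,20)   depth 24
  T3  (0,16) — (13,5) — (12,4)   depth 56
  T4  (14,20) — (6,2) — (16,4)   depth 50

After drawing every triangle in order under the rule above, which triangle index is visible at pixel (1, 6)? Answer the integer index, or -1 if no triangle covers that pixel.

T0:
  2·area = 90
  edge (12, 6)→(12, 21): d=(0,15) right/bottom  bias=-1
  edge (12, 21)→(6, 2): d=(-6,-19) top-left  bias=+0
  edge (6, 2)→(12, 6): d=(6,4) right/bottom  bias=-1
    (3,1)@(7, 3): e=[75,13,2] → X
    (4,1)@(9, 3): e=[45,51,-6] → .
    (3,2)@(7, 5): e=[75,1,14] → X
    (4,2)@(9, 5): e=[45,39,6] → X
    (5,2)@(11, 5): e=[15,77,-2] → .
    (3,3)@(7, 7): e=[75,-11,26] → .
    (4,3)@(9, 7): e=[45,27,18] → X
    (5,3)@(11, 7): e=[15,65,10] → X
    (6,3)@(13, 7): e=[-15,103,2] → .
    (4,4)@(9, 9): e=[45,15,30] → X
    (6,4)@(13, 9): e=[-15,91,14] → .
    (4,5)@(9, 11): e=[45,3,42] → X
  covered (12 px):
    . . . . . . . . .
    . . . X . . . . .
    . . . X X . . . .
    . . . . X X . . .
    . . . . X X . . .
    . . . . X X . . .
    . . . . . X . . .
    . . . . . X . . .
    . . . . . X . . .
    . . . . . . . . .
    . . . . . . . . .
    . . . . . . . . .
T1:
  2·area = 182
  edge (12, 16)→(5, 2): d=(-7,-14) top-left  bias=+0
  edge (5, 2)→(18, 2): d=(13,0) top-left  bias=+0
  edge (18, 2)→(12, 16): d=(-6,14) right/bottom  bias=-1
    (3,1)@(7, 3): e=[21,13,148] → X
    (4,1)@(9, 3): e=[49,13,120] → X
    (5,1)@(11, 3): e=[77,13,92] → X
    (6,1)@(13, 3): e=[105,13,64] → X
    (7,1)@(15, 3): e=[133,13,36] → X
    (8,1)@(17, 3): e=[161,13,8] → X
    (3,2)@(7, 5): e=[7,39,136] → X
    (8,2)@(17, 5): e=[147,39,-4] → .
    (3,3)@(7, 7): e=[-7,65,124] → .
    (4,3)@(9, 7): e=[21,65,96] → X
    (8,3)@(17, 7): e=[133,65,-16] → .
    (4,4)@(9, 9): e=[7,91,84] → X
    (7,4)@(15, 9): e=[91,91,0] → .  [on edge]
    (4,11)@(9, 23): e=[-91,273,0] → .  [on edge]
  covered (22 px):
    . . . . . . . . .
    . . . X X X X X X
    . . . X X X X X .
    . . . . X X X X .
    . . . . X X X . .
    . . . . . X X . .
    . . . . . X X . .
    . . . . . . . . .
    . . . . . . . . .
    . . . . . . . . .
    . . . . . . . . .
    . . . . . . . . .
T2:
  2·area = 40
  edge (6, 6)→(10, 10): d=(4,4) right/bottom  bias=-1
  edge (10, 10)→(10, 20): d=(0,10) right/bottom  bias=-1
  edge (10, 20)→(6, 6): d=(-4,-14) top-left  bias=+0
    (0,0)@(1, 1): e=[0,90,-50] → .  [on edge]
    (1,1)@(3, 3): e=[0,70,-30] → .  [on edge]
    (2,2)@(5, 5): e=[0,50,-10] → .  [on edge]
    (3,3)@(7, 7): e=[0,30,10] → .  [on edge]
    (3,4)@(7, 9): e=[8,30,2] → X
    (4,4)@(9, 9): e=[0,10,30] → .  [on edge]
    (3,5)@(7, 11): e=[16,30,-6] → .
    (4,5)@(9, 11): e=[8,10,22] → X
    (5,5)@(11, 11): e=[0,-10,50] → .  [on edge]
    (4,6)@(9, 13): e=[16,10,14] → X
    (5,6)@(11, 13): e=[8,-10,42] → .
    (6,6)@(13, 13): e=[0,-30,70] → .  [on edge]
    (7,7)@(15, 15): e=[0,-50,90] → .  [on edge]
    (8,8)@(17, 17): e=[0,-70,110] → .  [on edge]
  covered (4 px):
    . . . . . . . . .
    . . . . . . . . .
    . . . . . . . . .
    . . . . . . . . .
    . . . X . . . . .
    . . . . X . . . .
    . . . . X . . . .
    . . . . X . . . .
    . . . . . . . . .
    . . . . . . . . .
    . . . . . . . . .
    . . . . . . . . .
T3:
  2·area = 24  (B↔C swapped to make it positive)
  edge (0, 16)→(12, 4): d=(12,-12) top-left  bias=+0
  edge (12, 4)→(13, 5): d=(1,1) right/bottom  bias=-1
  edge (13, 5)→(0, 16): d=(-13,11) right/bottom  bias=-1
    (4,0)@(9, 1): e=[-72,0,96] → .  [on edge]
    (7,0)@(15, 1): e=[0,-6,30] → .  [on edge]
    (5,1)@(11, 3): e=[-24,0,48] → .  [on edge]
    (6,1)@(13, 3): e=[0,-2,26] → .  [on edge]
    (5,2)@(11, 5): e=[0,2,22] → X  [on edge]
    (6,2)@(13, 5): e=[24,0,0] → .  [on edge]
    (4,3)@(9, 7): e=[0,6,18] → X  [on edge]
    (5,3)@(11, 7): e=[24,4,-4] → .
    (7,3)@(15, 7): e=[72,0,-48] → .  [on edge]
    (3,4)@(7, 9): e=[0,10,14] → X  [on edge]
    (4,4)@(9, 9): e=[24,8,-8] → .
    (8,4)@(17, 9): e=[120,0,-96] → .  [on edge]
    (2,5)@(5, 11): e=[0,14,10] → X  [on edge]
    (1,6)@(3, 13): e=[0,18,6] → X  [on edge]
    (0,7)@(1, 15): e=[0,22,2] → X  [on edge]
  covered (6 px):
    . . . . . . . . .
    . . . . . . . . .
    . . . . . X . . .
    . . . . X . . . .
    . . . X . . . . .
    . . X . . . . . .
    . X . . . . . . .
    X . . . . . . . .
    . . . . . . . . .
    . . . . . . . . .
    . . . . . . . . .
    . . . . . . . . .
T4:
  2·area = 164
  edge (14, 20)→(6, 2): d=(-8,-18) top-left  bias=+0
  edge (6, 2)→(16, 4): d=(10,2) right/bottom  bias=-1
  edge (16, 4)→(14, 20): d=(-2,16) right/bottom  bias=-1
    (0,0)@(1, 1): e=[-82,0,246] → .  [on edge]
    (3,1)@(7, 3): e=[10,8,146] → X
    (4,1)@(9, 3): e=[46,4,114] → X
    (5,1)@(11, 3): e=[82,0,82] → .  [on edge]
    (3,2)@(7, 5): e=[-6,28,142] → .
    (4,2)@(9, 5): e=[30,24,110] → X
    (5,2)@(11, 5): e=[66,20,78] → X
    (6,2)@(13, 5): e=[102,16,46] → X
    (7,2)@(15, 5): e=[138,12,14] → X
    (8,2)@(17, 5): e=[174,8,-18] → .
    (4,3)@(9, 7): e=[14,44,106] → X
    (8,3)@(17, 7): e=[158,28,-22] → .
  covered (20 px):
    . . . . . . . . .
    . . . X X . . . .
    . . . . X X X X .
    . . . . X X X X .
    . . . . . X X X .
    . . . . . X X X .
    . . . . . X X . .
    . . . . . . X . .
    . . . . . . X . .
    . . . . . . . . .
    . . . . . . . . .
    . . . . . . . . .

Z-buffer (winner per pixel, '.' = empty):
  . . . . . . . . .
  . . . 0 1 1 1 1 1
  . . . 0 0 1 1 1 .
  . . . . 0 0 1 1 .
  . . . 2 0 0 1 4 .
  . . 3 . 0 0 1 4 .
  . 3 . . 2 0 1 . .
  3 . . . 2 0 4 . .
  . . . . . 0 4 . .
  . . . . . . . . .
  . . . . . . . . .
  . . . . . . . . .

Result: 3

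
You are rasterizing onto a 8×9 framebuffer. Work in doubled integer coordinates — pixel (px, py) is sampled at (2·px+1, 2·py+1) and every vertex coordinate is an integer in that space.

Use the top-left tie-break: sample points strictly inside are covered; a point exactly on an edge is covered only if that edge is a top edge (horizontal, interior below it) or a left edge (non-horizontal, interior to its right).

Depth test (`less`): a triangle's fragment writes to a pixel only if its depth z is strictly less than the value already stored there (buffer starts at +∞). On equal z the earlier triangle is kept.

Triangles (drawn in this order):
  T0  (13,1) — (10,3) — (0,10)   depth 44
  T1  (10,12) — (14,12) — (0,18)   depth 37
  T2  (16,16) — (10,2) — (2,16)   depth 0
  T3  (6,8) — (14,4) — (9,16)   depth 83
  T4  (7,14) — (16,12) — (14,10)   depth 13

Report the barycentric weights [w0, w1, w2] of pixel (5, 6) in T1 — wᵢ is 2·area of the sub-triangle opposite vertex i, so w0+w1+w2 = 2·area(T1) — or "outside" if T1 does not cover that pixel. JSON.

T0:
  2·area = 1  (B↔C swapped to make it positive)
  edge (13, 1)→(0, 10): d=(-13,9) right/bottom  bias=-1
  edge (0, 10)→(10, 3): d=(10,-7) top-left  bias=+0
  edge (10, 3)→(13, 1): d=(3,-2) top-left  bias=+0
    (6,0)@(13, 1): e=[0,1,0] → ·  [on edge]
    (3,2)@(7, 5): e=[2,-1,0] → ·  [on edge]
    (0,4)@(1, 9): e=[4,-3,0] → ·  [on edge]
  covered (0 px):
    · · · · · · · ·
    · · · · · · · ·
    · · · · · · · ·
    · · · · · · · ·
    · · · · · · · ·
    · · · · · · · ·
    · · · · · · · ·
    · · · · · · · ·
    · · · · · · · ·
T1:
  2·area = 24
  edge (10, 12)→(14, 12): d=(4,0) top-left  bias=+0
  edge (14, 12)→(0, 18): d=(-14,6) right/bottom  bias=-1
  edge (0, 18)→(10, 12): d=(10,-6) top-left  bias=+0
    (7,4)@(15, 9): e=[-12,36,0] → ·  [on edge]
    (4,6)@(9, 13): e=[4,16,4] → █
    (5,6)@(11, 13): e=[4,4,16] → █
    (6,6)@(13, 13): e=[4,-8,28] → ·
    (2,7)@(5, 15): e=[12,12,0] → █  [on edge]
    (3,7)@(7, 15): e=[12,0,12] → ·  [on edge]
    (4,7)@(9, 15): e=[12,-12,24] → ·
    (5,7)@(11, 15): e=[12,-24,36] → ·
    (2,8)@(5, 17): e=[20,-16,20] → ·
  covered (3 px):
    · · · · · · · ·
    · · · · · · · ·
    · · · · · · · ·
    · · · · · · · ·
    · · · · · · · ·
    · · · · · · · ·
    · · · · █ █ · ·
    · · █ · · · · ·
    · · · · · · · ·
T2:
  2·area = 196  (B↔C swapped to make it positive)
  edge (16, 16)→(2, 16): d=(-14,0) right/bottom  bias=-1
  edge (2, 16)→(10, 2): d=(8,-14) top-left  bias=+0
  edge (10, 2)→(16, 16): d=(6,14) right/bottom  bias=-1
    (4,2)@(9, 5): e=[154,10,32] → █
    (5,2)@(11, 5): e=[154,38,4] → █
    (6,2)@(13, 5): e=[154,66,-24] → ·
    (4,3)@(9, 7): e=[126,26,44] → █
    (6,3)@(13, 7): e=[126,82,-12] → ·
    (3,4)@(7, 9): e=[98,14,84] → █
    (6,4)@(13, 9): e=[98,98,0] → ·  [on edge]
    (2,5)@(5, 11): e=[70,2,124] → █
    (6,5)@(13, 11): e=[70,114,12] → █
    (7,5)@(15, 11): e=[70,142,-16] → ·
    (2,6)@(5, 13): e=[42,18,136] → █
    (7,6)@(15, 13): e=[42,158,-4] → ·
  covered (24 px):
    · · · · · · · ·
    · · · · · · · ·
    · · · · █ █ · ·
    · · · · █ █ · ·
    · · · █ █ █ · ·
    · · █ █ █ █ █ ·
    · · █ █ █ █ █ ·
    · █ █ █ █ █ █ █
    · · · · · · · ·
T3:
  2·area = 76
  edge (6, 8)→(14, 4): d=(8,-4) top-left  bias=+0
  edge (14, 4)→(9, 16): d=(-5,12) right/bottom  bias=-1
  edge (9, 16)→(6, 8): d=(-3,-8) top-left  bias=+0
    (6,2)@(13, 5): e=[4,7,65] → █
    (7,2)@(15, 5): e=[12,-17,81] → ·
    (4,3)@(9, 7): e=[4,45,27] → █
    (5,3)@(11, 7): e=[12,21,43] → █
    (6,3)@(13, 7): e=[20,-3,59] → ·
    (3,4)@(7, 9): e=[12,59,5] → █
    (6,4)@(13, 9): e=[36,-13,53] → ·
    (3,5)@(7, 11): e=[28,49,-1] → ·
    (4,5)@(9, 11): e=[36,25,15] → █
    (6,5)@(13, 11): e=[52,-23,47] → ·
    (4,6)@(9, 13): e=[52,15,9] → █
    (5,6)@(11, 13): e=[60,-9,25] → ·
  covered (10 px):
    · · · · · · · ·
    · · · · · · · ·
    · · · · · · █ ·
    · · · · █ █ · ·
    · · · █ █ █ · ·
    · · · · █ █ · ·
    · · · · █ · · ·
    · · · · █ · · ·
    · · · · · · · ·
T4:
  2·area = 22  (B↔C swapped to make it positive)
  edge (7, 14)→(14, 10): d=(7,-4) top-left  bias=+0
  edge (14, 10)→(16, 12): d=(2,2) right/bottom  bias=-1
  edge (16, 12)→(7, 14): d=(-9,2) right/bottom  bias=-1
    (2,0)@(5, 1): e=[-99,0,121] → ·  [on edge]
    (3,1)@(7, 3): e=[-77,0,99] → ·  [on edge]
    (4,2)@(9, 5): e=[-55,0,77] → ·  [on edge]
    (5,3)@(11, 7): e=[-33,0,55] → ·  [on edge]
    (6,4)@(13, 9): e=[-11,0,33] → ·  [on edge]
    (6,5)@(13, 11): e=[3,4,15] → █
    (7,5)@(15, 11): e=[11,0,11] → ·  [on edge]
    (4,6)@(9, 13): e=[1,16,5] → █
    (5,6)@(11, 13): e=[9,12,1] → █
    (6,6)@(13, 13): e=[17,8,-3] → ·
    (4,7)@(9, 15): e=[15,20,-13] → ·
    (5,7)@(11, 15): e=[23,16,-17] → ·
  covered (3 px):
    · · · · · · · ·
    · · · · · · · ·
    · · · · · · · ·
    · · · · · · · ·
    · · · · · · · ·
    · · · · · · █ ·
    · · · · █ █ · ·
    · · · · · · · ·
    · · · · · · · ·

Answer: [4,16,4]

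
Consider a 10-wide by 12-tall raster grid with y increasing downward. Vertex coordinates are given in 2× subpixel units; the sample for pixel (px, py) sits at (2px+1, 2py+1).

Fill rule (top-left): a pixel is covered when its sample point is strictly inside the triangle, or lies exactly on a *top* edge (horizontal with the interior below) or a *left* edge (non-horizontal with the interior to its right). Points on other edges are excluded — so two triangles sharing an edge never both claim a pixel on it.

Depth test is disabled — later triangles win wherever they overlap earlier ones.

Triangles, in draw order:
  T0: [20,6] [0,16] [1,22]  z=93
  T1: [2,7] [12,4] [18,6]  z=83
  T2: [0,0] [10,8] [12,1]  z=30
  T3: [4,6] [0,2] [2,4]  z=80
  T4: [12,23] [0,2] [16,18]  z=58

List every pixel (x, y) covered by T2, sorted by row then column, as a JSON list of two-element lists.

T0:
  2·area = 130  (B↔C swapped to make it positive)
  edge (20, 6)→(1, 22): d=(-19,16) right/bottom  bias=-1
  edge (1, 22)→(0, 16): d=(-1,-6) top-left  bias=+0
  edge (0, 16)→(20, 6): d=(20,-10) top-left  bias=+0
    (7,4)@(15, 9): e=[23,97,10] → #
    (8,4)@(17, 9): e=[-9,109,30] → ·
    (5,5)@(11, 11): e=[49,71,10] → #
    (6,5)@(13, 11): e=[17,83,30] → #
    (7,5)@(15, 11): e=[-15,95,50] → ·
    (3,6)@(7, 13): e=[75,45,10] → #
    (4,6)@(9, 13): e=[43,57,30] → #
    (6,6)@(13, 13): e=[-21,81,70] → ·
    (1,7)@(3, 15): e=[101,19,10] → #
    (2,7)@(5, 15): e=[69,31,30] → #
    (5,7)@(11, 15): e=[-27,67,90] → ·
    (0,8)@(1, 17): e=[95,5,30] → #
  covered (16 px):
    · · · · · · · · · ·
    · · · · · · · · · ·
    · · · · · · · · · ·
    · · · · · · · · · ·
    · · · · · · · # · ·
    · · · · · # # · · ·
    · · · # # # · · · ·
    · # # # # · · · · ·
    # # # · · · · · · ·
    # # · · · · · · · ·
    # · · · · · · · · ·
    · · · · · · · · · ·
T1:
  2·area = 38
  edge (2, 7)→(12, 4): d=(10,-3) top-left  bias=+0
  edge (12, 4)→(18, 6): d=(6,2) right/bottom  bias=-1
  edge (18, 6)→(2, 7): d=(-16,1) right/bottom  bias=-1
    (1,0)@(3, 1): e=[-57,0,95] → ·  [on edge]
    (4,1)@(9, 3): e=[-19,0,57] → ·  [on edge]
    (4,2)@(9, 5): e=[1,12,25] → #
    (5,2)@(11, 5): e=[7,8,23] → #
    (6,2)@(13, 5): e=[13,4,21] → #
    (7,2)@(15, 5): e=[19,0,19] → ·  [on edge]
    (4,3)@(9, 7): e=[21,24,-7] → ·
    (5,3)@(11, 7): e=[27,20,-9] → ·
    (6,3)@(13, 7): e=[33,16,-11] → ·
  covered (3 px):
    · · · · · · · · · ·
    · · · · · · · · · ·
    · · · · # # # · · ·
    · · · · · · · · · ·
    · · · · · · · · · ·
    · · · · · · · · · ·
    · · · · · · · · · ·
    · · · · · · · · · ·
    · · · · · · · · · ·
    · · · · · · · · · ·
    · · · · · · · · · ·
    · · · · · · · · · ·
T2:
  2·area = 86  (B↔C swapped to make it positive)
  edge (0, 0)→(12, 1): d=(12,1) right/bottom  bias=-1
  edge (12, 1)→(10, 8): d=(-2,7) right/bottom  bias=-1
  edge (10, 8)→(0, 0): d=(-10,-8) top-left  bias=+0
    (1,0)@(3, 1): e=[9,63,14] → #
    (2,0)@(5, 1): e=[7,49,30] → #
    (3,0)@(7, 1): e=[5,35,46] → #
    (4,0)@(9, 1): e=[3,21,62] → #
    (5,0)@(11, 1): e=[1,7,78] → #
    (6,0)@(13, 1): e=[-1,-7,94] → ·
    (1,1)@(3, 3): e=[33,59,-6] → ·
    (2,1)@(5, 3): e=[31,45,10] → #
    (6,1)@(13, 3): e=[23,-11,74] → ·
    (2,2)@(5, 5): e=[55,41,-10] → ·
    (3,2)@(7, 5): e=[53,27,6] → #
    (5,2)@(11, 5): e=[49,-1,38] → ·
  covered (12 px):
    · # # # # # · · · ·
    · · # # # # · · · ·
    · · · # # · · · · ·
    · · · · # · · · · ·
    · · · · · · · · · ·
    · · · · · · · · · ·
    · · · · · · · · · ·
    · · · · · · · · · ·
    · · · · · · · · · ·
    · · · · · · · · · ·
    · · · · · · · · · ·
    · · · · · · · · · ·
T3:
  degenerate (2·area = 0) — covers nothing
T4:
  2·area = 144
  edge (12, 23)→(0, 2): d=(-12,-21) top-left  bias=+0
  edge (0, 2)→(16, 18): d=(16,16) right/bottom  bias=-1
  edge (16, 18)→(12, 23): d=(-4,5) right/bottom  bias=-1
    (0,1)@(1, 3): e=[9,0,135] → ·  [on edge]
    (1,2)@(3, 5): e=[27,0,117] → ·  [on edge]
    (1,3)@(3, 7): e=[3,32,109] → #
    (2,3)@(5, 7): e=[45,0,99] → ·  [on edge]
    (1,4)@(3, 9): e=[-21,64,101] → ·
    (2,4)@(5, 9): e=[21,32,91] → #
    (3,4)@(7, 9): e=[63,0,81] → ·  [on edge]
    (2,5)@(5, 11): e=[-3,64,83] → ·
    (3,5)@(7, 11): e=[39,32,73] → #
    (4,5)@(9, 11): e=[81,0,63] → ·  [on edge]
    (3,6)@(7, 13): e=[15,64,65] → #
    (4,6)@(9, 13): e=[57,32,55] → #
    (5,6)@(11, 13): e=[99,0,45] → ·  [on edge]
    (6,7)@(13, 15): e=[117,0,27] → ·  [on edge]
    (7,8)@(15, 17): e=[135,0,9] → ·  [on edge]
    (8,9)@(17, 19): e=[153,0,-9] → ·  [on edge]
    (9,10)@(19, 21): e=[171,0,-27] → ·  [on edge]
  covered (15 px):
    · · · · · · · · · ·
    · · · · · · · · · ·
    · · · · · · · · · ·
    · # · · · · · · · ·
    · · # · · · · · · ·
    · · · # · · · · · ·
    · · · # # · · · · ·
    · · · · # # · · · ·
    · · · · # # # · · ·
    · · · · · # # # · ·
    · · · · · # # · · ·
    · · · · · · · · · ·

Answer: [[1,0],[2,0],[3,0],[4,0],[5,0],[2,1],[3,1],[4,1],[5,1],[3,2],[4,2],[4,3]]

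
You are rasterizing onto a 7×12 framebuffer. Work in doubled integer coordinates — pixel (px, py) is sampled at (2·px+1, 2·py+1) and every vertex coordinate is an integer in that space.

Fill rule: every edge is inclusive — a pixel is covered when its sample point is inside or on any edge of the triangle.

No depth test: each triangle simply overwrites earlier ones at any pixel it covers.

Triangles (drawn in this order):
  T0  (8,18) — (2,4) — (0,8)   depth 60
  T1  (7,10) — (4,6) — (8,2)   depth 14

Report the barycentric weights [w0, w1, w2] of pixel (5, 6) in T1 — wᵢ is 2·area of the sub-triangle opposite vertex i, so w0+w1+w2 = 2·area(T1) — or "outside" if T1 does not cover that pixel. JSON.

T0:
  2·area = 52  (B↔C swapped to make it positive)
  edge (8, 18)→(0, 8): d=(-8,-10) inclusive
  edge (0, 8)→(2, 4): d=(2,-4) inclusive
  edge (2, 4)→(8, 18): d=(6,14) inclusive
    (0,3)@(1, 7): e=[18,2,32] → X
    (1,3)@(3, 7): e=[38,10,4] → X
    (2,3)@(5, 7): e=[58,18,-24] → .
    (0,4)@(1, 9): e=[2,6,44] → X
    (2,4)@(5, 9): e=[42,22,-12] → .
    (0,5)@(1, 11): e=[-14,10,56] → .
    (1,5)@(3, 11): e=[6,18,28] → X
    (2,5)@(5, 11): e=[26,26,0] → X  [on edge]
    (3,5)@(7, 11): e=[46,34,-28] → .
    (1,6)@(3, 13): e=[-10,22,40] → .
    (2,6)@(5, 13): e=[10,30,12] → X
    (3,6)@(7, 13): e=[30,38,-16] → .
  covered (7 px):
    . . . . . . .
    . . . . . . .
    . . . . . . .
    X X . . . . .
    X X . . . . .
    . X X . . . .
    . . X . . . .
    . . . . . . .
    . . . . . . .
    . . . . . . .
    . . . . . . .
    . . . . . . .
T1:
  2·area = 28
  edge (7, 10)→(4, 6): d=(-3,-4) inclusive
  edge (4, 6)→(8, 2): d=(4,-4) inclusive
  edge (8, 2)→(7, 10): d=(-1,8) inclusive
    (4,0)@(9, 1): e=[35,0,-7] → .  [on edge]
    (3,1)@(7, 3): e=[21,0,7] → X  [on edge]
    (4,1)@(9, 3): e=[29,8,-9] → .
    (2,2)@(5, 5): e=[7,0,21] → X  [on edge]
    (4,2)@(9, 5): e=[23,16,-11] → .
    (1,3)@(3, 7): e=[-7,0,35] → .  [on edge]
    (2,3)@(5, 7): e=[1,8,19] → X
    (4,3)@(9, 7): e=[17,24,-13] → .
    (0,4)@(1, 9): e=[-21,0,49] → .  [on edge]
    (2,4)@(5, 9): e=[-5,16,17] → .
    (3,4)@(7, 9): e=[3,24,1] → X
    (4,4)@(9, 9): e=[11,32,-15] → .
  covered (6 px):
    . . . . . . .
    . . . X . . .
    . . X X . . .
    . . X X . . .
    . . . X . . .
    . . . . . . .
    . . . . . . .
    . . . . . . .
    . . . . . . .
    . . . . . . .
    . . . . . . .
    . . . . . . .

Result: "outside"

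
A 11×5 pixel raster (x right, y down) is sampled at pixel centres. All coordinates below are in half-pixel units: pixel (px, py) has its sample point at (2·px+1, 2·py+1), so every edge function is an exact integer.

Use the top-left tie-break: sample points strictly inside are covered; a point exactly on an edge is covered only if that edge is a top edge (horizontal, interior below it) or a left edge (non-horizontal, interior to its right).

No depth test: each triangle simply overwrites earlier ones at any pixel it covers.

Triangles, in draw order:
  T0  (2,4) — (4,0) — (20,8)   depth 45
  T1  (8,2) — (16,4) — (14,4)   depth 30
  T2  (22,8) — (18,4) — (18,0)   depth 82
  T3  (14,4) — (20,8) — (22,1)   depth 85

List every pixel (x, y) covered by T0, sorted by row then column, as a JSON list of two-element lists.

T0:
  2·area = 80
  edge (2, 4)→(4, 0): d=(2,-4) top-left  bias=+0
  edge (4, 0)→(20, 8): d=(16,8) right/bottom  bias=-1
  edge (20, 8)→(2, 4): d=(-18,-4) top-left  bias=+0
    (2,0)@(5, 1): e=[6,8,66] → █
    (3,0)@(7, 1): e=[14,-8,74] → ·
    (1,1)@(3, 3): e=[2,56,22] → █
    (3,1)@(7, 3): e=[18,24,38] → █
    (4,1)@(9, 3): e=[26,8,46] → █
    (5,1)@(11, 3): e=[34,-8,54] → ·
    (1,2)@(3, 5): e=[6,88,-14] → ·
    (2,2)@(5, 5): e=[14,72,-6] → ·
    (3,2)@(7, 5): e=[22,56,2] → █
    (5,2)@(11, 5): e=[38,24,18] → █
    (6,2)@(13, 5): e=[46,8,26] → █
    (7,2)@(15, 5): e=[54,-8,34] → ·
  covered (10 px):
    · · █ · · · · · · · ·
    · █ █ █ █ · · · · · ·
    · · · █ █ █ █ · · · ·
    · · · · · · · · █ · ·
    · · · · · · · · · · ·
T1:
  2·area = 4
  edge (8, 2)→(16, 4): d=(8,2) right/bottom  bias=-1
  edge (16, 4)→(14, 4): d=(-2,0) right/bottom  bias=-1
  edge (14, 4)→(8, 2): d=(-6,-2) top-left  bias=+0
    (2,0)@(5, 1): e=[-2,6,0] → ·  [on edge]
    (5,1)@(11, 3): e=[2,2,0] → █  [on edge]
    (6,1)@(13, 3): e=[-2,2,4] → ·
    (5,2)@(11, 5): e=[18,-2,-12] → ·
    (8,2)@(17, 5): e=[6,-2,0] → ·  [on edge]
  covered (1 px):
    · · · · · · · · · · ·
    · · · · · █ · · · · ·
    · · · · · · · · · · ·
    · · · · · · · · · · ·
    · · · · · · · · · · ·
T2:
  2·area = 16
  edge (22, 8)→(18, 4): d=(-4,-4) top-left  bias=+0
  edge (18, 4)→(18, 0): d=(0,-4) top-left  bias=+0
  edge (18, 0)→(22, 8): d=(4,8) right/bottom  bias=-1
    (7,0)@(15, 1): e=[0,-12,28] → ·  [on edge]
    (8,1)@(17, 3): e=[0,-4,20] → ·  [on edge]
    (9,1)@(19, 3): e=[8,4,4] → █
    (10,1)@(21, 3): e=[16,12,-12] → ·
    (9,2)@(19, 5): e=[0,4,12] → █  [on edge]
    (10,2)@(21, 5): e=[8,12,-4] → ·
    (9,3)@(19, 7): e=[-8,4,20] → ·
    (10,3)@(21, 7): e=[0,12,4] → █  [on edge]
    (10,4)@(21, 9): e=[-8,12,12] → ·
  covered (3 px):
    · · · · · · · · · · ·
    · · · · · · · · · █ ·
    · · · · · · · · · █ ·
    · · · · · · · · · · █
    · · · · · · · · · · ·
T3:
  2·area = 50  (B↔C swapped to make it positive)
  edge (14, 4)→(22, 1): d=(8,-3) top-left  bias=+0
  edge (22, 1)→(20, 8): d=(-2,7) right/bottom  bias=-1
  edge (20, 8)→(14, 4): d=(-6,-4) top-left  bias=+0
    (8,1)@(17, 3): e=[1,31,18] → █
    (9,1)@(19, 3): e=[7,17,26] → █
    (10,1)@(21, 3): e=[13,3,34] → █
    (8,2)@(17, 5): e=[17,27,6] → █
    (10,2)@(21, 5): e=[29,-1,22] → ·
    (8,3)@(17, 7): e=[33,23,-6] → ·
    (9,3)@(19, 7): e=[39,9,2] → █
    (10,3)@(21, 7): e=[45,-5,10] → ·
    (9,4)@(19, 9): e=[55,5,-10] → ·
  covered (6 px):
    · · · · · · · · · · ·
    · · · · · · · · █ █ █
    · · · · · · · · █ █ ·
    · · · · · · · · · █ ·
    · · · · · · · · · · ·

Answer: [[2,0],[1,1],[2,1],[3,1],[4,1],[3,2],[4,2],[5,2],[6,2],[8,3]]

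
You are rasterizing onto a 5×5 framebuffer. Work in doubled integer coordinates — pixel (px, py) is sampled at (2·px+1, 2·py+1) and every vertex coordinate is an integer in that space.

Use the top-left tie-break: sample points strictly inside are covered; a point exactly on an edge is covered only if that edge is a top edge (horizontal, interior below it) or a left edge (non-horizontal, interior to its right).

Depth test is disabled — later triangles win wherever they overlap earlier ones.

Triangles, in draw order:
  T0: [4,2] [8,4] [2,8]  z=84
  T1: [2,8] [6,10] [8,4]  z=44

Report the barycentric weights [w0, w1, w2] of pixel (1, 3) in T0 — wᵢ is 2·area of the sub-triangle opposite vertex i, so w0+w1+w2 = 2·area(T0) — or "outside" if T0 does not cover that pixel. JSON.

T0:
  2·area = 28
  edge (4, 2)→(8, 4): d=(4,2) right/bottom  bias=-1
  edge (8, 4)→(2, 8): d=(-6,4) right/bottom  bias=-1
  edge (2, 8)→(4, 2): d=(2,-6) top-left  bias=+0
    (2,1)@(5, 3): e=[2,18,8] → #
    (3,1)@(7, 3): e=[-2,10,20] → ·
    (1,2)@(3, 5): e=[14,14,0] → #  [on edge]
    (3,2)@(7, 5): e=[6,-2,24] → ·
    (1,3)@(3, 7): e=[22,2,4] → #
    (2,3)@(5, 7): e=[18,-6,16] → ·
    (1,4)@(3, 9): e=[30,-10,8] → ·
  covered (4 px):
    · · · · ·
    · · # · ·
    · # # · ·
    · # · · ·
    · · · · ·
T1:
  2·area = 28  (B↔C swapped to make it positive)
  edge (2, 8)→(8, 4): d=(6,-4) top-left  bias=+0
  edge (8, 4)→(6, 10): d=(-2,6) right/bottom  bias=-1
  edge (6, 10)→(2, 8): d=(-4,-2) top-left  bias=+0
    (4,0)@(9, 1): e=[-14,0,42] → ·  [on edge]
    (3,2)@(7, 5): e=[2,4,22] → #
    (4,2)@(9, 5): e=[10,-8,26] → ·
    (2,3)@(5, 7): e=[6,12,10] → #
    (3,3)@(7, 7): e=[14,0,14] → ·  [on edge]
    (2,4)@(5, 9): e=[18,8,2] → #
    (3,4)@(7, 9): e=[26,-4,6] → ·
  covered (3 px):
    · · · · ·
    · · · · ·
    · · · # ·
    · · # · ·
    · · # · ·

Answer: [2,4,22]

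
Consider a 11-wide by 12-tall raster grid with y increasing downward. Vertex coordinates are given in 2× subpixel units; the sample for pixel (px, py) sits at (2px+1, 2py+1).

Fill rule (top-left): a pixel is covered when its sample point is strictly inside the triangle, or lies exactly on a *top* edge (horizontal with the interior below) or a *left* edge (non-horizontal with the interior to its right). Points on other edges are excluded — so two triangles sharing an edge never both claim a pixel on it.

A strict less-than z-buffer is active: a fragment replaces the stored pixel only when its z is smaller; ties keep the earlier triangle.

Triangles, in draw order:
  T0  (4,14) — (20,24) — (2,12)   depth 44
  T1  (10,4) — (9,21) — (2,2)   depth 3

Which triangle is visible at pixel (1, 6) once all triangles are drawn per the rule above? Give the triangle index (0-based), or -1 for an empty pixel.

T0:
  2·area = 12  (B↔C swapped to make it positive)
  edge (4, 14)→(2, 12): d=(-2,-2) top-left  bias=+0
  edge (2, 12)→(20, 24): d=(18,12) right/bottom  bias=-1
  edge (20, 24)→(4, 14): d=(-16,-10) top-left  bias=+0
    (0,5)@(1, 11): e=[0,-6,18] → .  [on edge]
    (1,6)@(3, 13): e=[0,6,6] → X  [on edge]
    (2,6)@(5, 13): e=[4,-18,26] → .
    (1,7)@(3, 15): e=[-4,42,-26] → .
    (2,7)@(5, 15): e=[0,18,-6] → .  [on edge]
    (3,8)@(7, 17): e=[0,30,-18] → .  [on edge]
    (4,8)@(9, 17): e=[4,6,2] → X
    (5,8)@(11, 17): e=[8,-18,22] → .
    (4,9)@(9, 19): e=[0,42,-30] → .  [on edge]
    (5,10)@(11, 21): e=[0,54,-42] → .  [on edge]
    (6,11)@(13, 23): e=[0,66,-54] → .  [on edge]
  covered (2 px):
    . . . . . . . . . . .
    . . . . . . . . . . .
    . . . . . . . . . . .
    . . . . . . . . . . .
    . . . . . . . . . . .
    . . . . . . . . . . .
    . X . . . . . . . . .
    . . . . . . . . . . .
    . . . . X . . . . . .
    . . . . . . . . . . .
    . . . . . . . . . . .
    . . . . . . . . . . .
T1:
  2·area = 138
  edge (10, 4)→(9, 21): d=(-1,17) right/bottom  bias=-1
  edge (9, 21)→(2, 2): d=(-7,-19) top-left  bias=+0
  edge (2, 2)→(10, 4): d=(8,2) right/bottom  bias=-1
    (1,1)@(3, 3): e=[120,12,6] → X
    (2,1)@(5, 3): e=[86,50,2] → X
    (3,1)@(7, 3): e=[52,88,-2] → .
    (1,2)@(3, 5): e=[118,-2,22] → .
    (2,2)@(5, 5): e=[84,36,18] → X
    (3,2)@(7, 5): e=[50,74,14] → X
    (4,2)@(9, 5): e=[16,112,10] → X
    (5,2)@(11, 5): e=[-18,150,6] → .
    (2,3)@(5, 7): e=[82,22,34] → X
    (5,3)@(11, 7): e=[-20,136,22] → .
    (2,4)@(5, 9): e=[80,8,50] → X
    (5,4)@(11, 9): e=[-22,122,38] → .
    (4,10)@(9, 21): e=[0,0,138] → .  [on edge]
  covered (19 px):
    . . . . . . . . . . .
    . X X . . . . . . . .
    . . X X X . . . . . .
    . . X X X . . . . . .
    . . X X X . . . . . .
    . . . X X . . . . . .
    . . . X X . . . . . .
    . . . X X . . . . . .
    . . . . X . . . . . .
    . . . . X . . . . . .
    . . . . . . . . . . .
    . . . . . . . . . . .

Z-buffer (winner per pixel, '.' = empty):
  . . . . . . . . . . .
  . 1 1 . . . . . . . .
  . . 1 1 1 . . . . . .
  . . 1 1 1 . . . . . .
  . . 1 1 1 . . . . . .
  . . . 1 1 . . . . . .
  . 0 . 1 1 . . . . . .
  . . . 1 1 . . . . . .
  . . . . 1 . . . . . .
  . . . . 1 . . . . . .
  . . . . . . . . . . .
  . . . . . . . . . . .

Final: 0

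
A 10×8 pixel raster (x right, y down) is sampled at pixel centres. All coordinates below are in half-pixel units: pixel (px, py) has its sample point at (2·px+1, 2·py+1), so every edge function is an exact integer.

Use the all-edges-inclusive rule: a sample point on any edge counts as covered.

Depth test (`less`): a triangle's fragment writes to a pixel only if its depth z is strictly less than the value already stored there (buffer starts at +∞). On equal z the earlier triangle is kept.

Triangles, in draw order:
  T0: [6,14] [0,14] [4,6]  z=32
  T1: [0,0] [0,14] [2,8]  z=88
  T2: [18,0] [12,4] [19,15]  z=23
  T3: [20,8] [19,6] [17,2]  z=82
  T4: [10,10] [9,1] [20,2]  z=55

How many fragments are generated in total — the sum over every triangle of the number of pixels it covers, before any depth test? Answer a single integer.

T0:
  2·area = 48
  edge (6, 14)→(0, 14): d=(-6,0) inclusive
  edge (0, 14)→(4, 6): d=(4,-8) inclusive
  edge (4, 6)→(6, 14): d=(2,8) inclusive
    (1,4)@(3, 9): e=[30,4,14] → █
    (2,4)@(5, 9): e=[30,20,-2] → ·
    (1,5)@(3, 11): e=[18,12,18] → █
    (2,5)@(5, 11): e=[18,28,2] → █
    (3,5)@(7, 11): e=[18,44,-14] → ·
    (0,6)@(1, 13): e=[6,4,38] → █
    (3,6)@(7, 13): e=[6,52,-10] → ·
    (0,7)@(1, 15): e=[-6,12,42] → ·
    (1,7)@(3, 15): e=[-6,28,26] → ·
    (2,7)@(5, 15): e=[-6,44,10] → ·
  covered (6 px):
    · · · · · · · · · ·
    · · · · · · · · · ·
    · · · · · · · · · ·
    · · · · · · · · · ·
    · █ · · · · · · · ·
    · █ █ · · · · · · ·
    █ █ █ · · · · · · ·
    · · · · · · · · · ·
T1:
  2·area = 28  (B↔C swapped to make it positive)
  edge (0, 0)→(2, 8): d=(2,8) inclusive
  edge (2, 8)→(0, 14): d=(-2,6) inclusive
  edge (0, 14)→(0, 0): d=(0,-14) inclusive
    (0,2)@(1, 5): e=[2,12,14] → █
    (1,2)@(3, 5): e=[-14,0,42] → ·  [on edge]
    (0,3)@(1, 7): e=[6,8,14] → █
    (1,3)@(3, 7): e=[-10,-4,42] → ·
    (0,4)@(1, 9): e=[10,4,14] → █
    (1,4)@(3, 9): e=[-6,-8,42] → ·
    (0,5)@(1, 11): e=[14,0,14] → █  [on edge]
    (1,5)@(3, 11): e=[-2,-12,42] → ·
    (0,6)@(1, 13): e=[18,-4,14] → ·
  covered (4 px):
    · · · · · · · · · ·
    · · · · · · · · · ·
    █ · · · · · · · · ·
    █ · · · · · · · · ·
    █ · · · · · · · · ·
    █ · · · · · · · · ·
    · · · · · · · · · ·
    · · · · · · · · · ·
T2:
  2·area = 94  (B↔C swapped to make it positive)
  edge (18, 0)→(19, 15): d=(1,15) inclusive
  edge (19, 15)→(12, 4): d=(-7,-11) inclusive
  edge (12, 4)→(18, 0): d=(6,-4) inclusive
    (8,0)@(17, 1): e=[16,76,2] → █
    (9,0)@(19, 1): e=[-14,98,10] → ·
    (7,1)@(15, 3): e=[48,40,6] → █
    (9,1)@(19, 3): e=[-12,84,22] → ·
    (6,2)@(13, 5): e=[80,4,10] → █
    (9,2)@(19, 5): e=[-10,70,34] → ·
    (6,3)@(13, 7): e=[82,-10,22] → ·
    (7,3)@(15, 7): e=[52,12,30] → █
    (9,3)@(19, 7): e=[-8,56,46] → ·
    (7,4)@(15, 9): e=[54,-2,42] → ·
    (8,4)@(17, 9): e=[24,20,50] → █
    (9,4)@(19, 9): e=[-6,42,58] → ·
    (9,7)@(19, 15): e=[0,0,94] → █  [on edge]
  covered (11 px):
    · · · · · · · · █ ·
    · · · · · · · █ █ ·
    · · · · · · █ █ █ ·
    · · · · · · · █ █ ·
    · · · · · · · · █ ·
    · · · · · · · · █ ·
    · · · · · · · · · ·
    · · · · · · · · · █
T3:
  degenerate (2·area = 0) — covers nothing
T4:
  2·area = 98
  edge (10, 10)→(9, 1): d=(-1,-9) inclusive
  edge (9, 1)→(20, 2): d=(11,1) inclusive
  edge (20, 2)→(10, 10): d=(-10,8) inclusive
    (4,0)@(9, 1): e=[0,0,98] → █  [on edge]
    (5,0)@(11, 1): e=[18,-2,82] → ·
    (4,1)@(9, 3): e=[-2,22,78] → ·
    (5,1)@(11, 3): e=[16,20,62] → █
    (6,1)@(13, 3): e=[34,18,46] → █
    (7,1)@(15, 3): e=[52,16,30] → █
    (8,1)@(17, 3): e=[70,14,14] → █
    (9,1)@(19, 3): e=[88,12,-2] → ·
    (5,2)@(11, 5): e=[14,42,42] → █
    (8,2)@(17, 5): e=[68,36,-6] → ·
    (5,3)@(11, 7): e=[12,64,22] → █
    (7,3)@(15, 7): e=[48,60,-10] → ·
  covered (11 px):
    · · · · █ · · · · ·
    · · · · · █ █ █ █ ·
    · · · · · █ █ █ · ·
    · · · · · █ █ · · ·
    · · · · · █ · · · ·
    · · · · · · · · · ·
    · · · · · · · · · ·
    · · · · · · · · · ·

Result: 32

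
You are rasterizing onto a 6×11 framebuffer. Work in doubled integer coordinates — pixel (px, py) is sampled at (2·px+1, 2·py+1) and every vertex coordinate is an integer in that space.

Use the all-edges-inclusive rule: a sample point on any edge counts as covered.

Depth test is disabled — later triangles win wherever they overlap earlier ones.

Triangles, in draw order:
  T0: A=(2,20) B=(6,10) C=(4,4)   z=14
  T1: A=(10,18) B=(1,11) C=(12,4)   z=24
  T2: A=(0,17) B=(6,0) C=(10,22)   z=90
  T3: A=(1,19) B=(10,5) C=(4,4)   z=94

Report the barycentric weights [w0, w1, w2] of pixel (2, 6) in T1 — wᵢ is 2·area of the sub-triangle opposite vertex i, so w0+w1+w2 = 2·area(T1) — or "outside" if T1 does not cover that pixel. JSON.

T0:
  2·area = 44  (B↔C swapped to make it positive)
  edge (2, 20)→(4, 4): d=(2,-16) inclusive
  edge (4, 4)→(6, 10): d=(2,6) inclusive
  edge (6, 10)→(2, 20): d=(-4,10) inclusive
    (1,0)@(3, 1): e=[-22,0,66] → ·  [on edge]
    (2,3)@(5, 7): e=[22,0,22] → █  [on edge]
    (3,3)@(7, 7): e=[54,-12,2] → ·
    (2,4)@(5, 9): e=[26,4,14] → █
    (3,4)@(7, 9): e=[58,-8,-6] → ·
    (2,5)@(5, 11): e=[30,8,6] → █
    (3,5)@(7, 11): e=[62,-4,-14] → ·
    (1,6)@(3, 13): e=[2,24,18] → █
    (2,6)@(5, 13): e=[34,12,-2] → ·
    (3,6)@(7, 13): e=[66,0,-22] → ·  [on edge]
    (1,7)@(3, 15): e=[6,28,10] → █
    (2,7)@(5, 15): e=[38,16,-10] → ·
    (4,9)@(9, 19): e=[110,0,-66] → ·  [on edge]
  covered (6 px):
    · · · · · ·
    · · · · · ·
    · · · · · ·
    · · █ · · ·
    · · █ · · ·
    · · █ · · ·
    · █ · · · ·
    · █ · · · ·
    · █ · · · ·
    · · · · · ·
    · · · · · ·
T1:
  2·area = 140
  edge (10, 18)→(1, 11): d=(-9,-7) inclusive
  edge (1, 11)→(12, 4): d=(11,-7) inclusive
  edge (12, 4)→(10, 18): d=(-2,14) inclusive
    (5,2)@(11, 5): e=[124,4,12] → █
    (4,3)@(9, 7): e=[92,12,36] → █
    (2,4)@(5, 9): e=[46,6,88] → █
    (3,4)@(7, 9): e=[60,20,60] → █
    (0,5)@(1, 11): e=[0,0,140] → █  [on edge]
    (1,5)@(3, 11): e=[14,14,112] → █
    (5,5)@(11, 11): e=[70,70,0] → █  [on edge]
    (0,6)@(1, 13): e=[-18,22,136] → ·
    (1,6)@(3, 13): e=[-4,36,108] → ·
    (2,6)@(5, 13): e=[10,50,80] → █
    (5,6)@(11, 13): e=[52,92,-4] → ·
    (2,7)@(5, 15): e=[-8,72,76] → ·
  covered (19 px):
    · · · · · ·
    · · · · · ·
    · · · · · █
    · · · · █ █
    · · █ █ █ █
    █ █ █ █ █ █
    · · █ █ █ ·
    · · · █ █ ·
    · · · · █ ·
    · · · · · ·
    · · · · · ·
T2:
  2·area = 200
  edge (0, 17)→(6, 0): d=(6,-17) inclusive
  edge (6, 0)→(10, 22): d=(4,22) inclusive
  edge (10, 22)→(0, 17): d=(-10,-5) inclusive
    (2,1)@(5, 3): e=[1,34,165] → █
    (3,1)@(7, 3): e=[35,-10,175] → ·
    (2,2)@(5, 5): e=[13,42,145] → █
    (3,2)@(7, 5): e=[47,-2,155] → ·
    (2,3)@(5, 7): e=[25,50,125] → █
    (3,3)@(7, 7): e=[59,6,135] → █
    (4,3)@(9, 7): e=[93,-38,145] → ·
    (1,4)@(3, 9): e=[3,102,95] → █
    (4,4)@(9, 9): e=[105,-30,125] → ·
    (1,5)@(3, 11): e=[15,110,75] → █
    (4,5)@(9, 11): e=[117,-22,105] → ·
    (1,6)@(3, 13): e=[27,118,55] → █
  covered (26 px):
    · · · · · ·
    · · █ · · ·
    · · █ · · ·
    · · █ █ · ·
    · █ █ █ · ·
    · █ █ █ · ·
    · █ █ █ · ·
    █ █ █ █ · ·
    █ █ █ █ █ ·
    · · █ █ █ ·
    · · · · █ ·
T3:
  2·area = 93  (B↔C swapped to make it positive)
  edge (1, 19)→(4, 4): d=(3,-15) inclusive
  edge (4, 4)→(10, 5): d=(6,1) inclusive
  edge (10, 5)→(1, 19): d=(-9,14) inclusive
    (2,2)@(5, 5): e=[18,5,70] → █
    (3,2)@(7, 5): e=[48,3,42] → █
    (4,2)@(9, 5): e=[78,1,14] → █
    (5,2)@(11, 5): e=[108,-1,-14] → ·
    (2,3)@(5, 7): e=[24,17,52] → █
    (4,3)@(9, 7): e=[84,13,-4] → ·
    (1,4)@(3, 9): e=[0,31,62] → █  [on edge]
    (4,4)@(9, 9): e=[90,25,-22] → ·
    (1,5)@(3, 11): e=[6,43,44] → █
    (3,5)@(7, 11): e=[66,39,-12] → ·
    (1,6)@(3, 13): e=[12,55,26] → █
    (2,6)@(5, 13): e=[42,53,-2] → ·
    (0,9)@(1, 19): e=[0,93,0] → █  [on edge]
  covered (13 px):
    · · · · · ·
    · · · · · ·
    · · █ █ █ ·
    · · █ █ · ·
    · █ █ █ · ·
    · █ █ · · ·
    · █ · · · ·
    · █ · · · ·
    · · · · · ·
    █ · · · · ·
    · · · · · ·

Result: [50,80,10]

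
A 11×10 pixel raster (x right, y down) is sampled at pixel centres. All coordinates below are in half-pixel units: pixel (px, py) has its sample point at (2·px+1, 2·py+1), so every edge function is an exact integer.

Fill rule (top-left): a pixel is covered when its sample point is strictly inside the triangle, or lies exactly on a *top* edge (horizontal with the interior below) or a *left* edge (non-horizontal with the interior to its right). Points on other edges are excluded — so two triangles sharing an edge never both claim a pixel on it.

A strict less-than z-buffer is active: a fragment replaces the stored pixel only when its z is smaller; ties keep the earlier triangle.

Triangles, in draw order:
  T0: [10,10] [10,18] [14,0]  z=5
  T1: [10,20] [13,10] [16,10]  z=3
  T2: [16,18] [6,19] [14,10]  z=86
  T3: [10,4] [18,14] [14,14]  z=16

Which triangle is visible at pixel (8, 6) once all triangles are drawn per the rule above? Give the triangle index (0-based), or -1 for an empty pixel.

T0:
  2·area = 32  (B↔C swapped to make it positive)
  edge (10, 10)→(14, 0): d=(4,-10) top-left  bias=+0
  edge (14, 0)→(10, 18): d=(-4,18) right/bottom  bias=-1
  edge (10, 18)→(10, 10): d=(0,-8) top-left  bias=+0
    (6,1)@(13, 3): e=[2,6,24] → #
    (7,1)@(15, 3): e=[22,-30,40] → ·
    (6,2)@(13, 5): e=[10,-2,24] → ·
    (5,4)@(11, 9): e=[6,18,8] → #
    (6,4)@(13, 9): e=[26,-18,24] → ·
    (5,5)@(11, 11): e=[14,10,8] → #
    (6,5)@(13, 11): e=[34,-26,24] → ·
    (5,6)@(11, 13): e=[22,2,8] → #
    (6,6)@(13, 13): e=[42,-34,24] → ·
    (5,7)@(11, 15): e=[30,-6,8] → ·
  covered (4 px):
    · · · · · · · · · · ·
    · · · · · · # · · · ·
    · · · · · · · · · · ·
    · · · · · · · · · · ·
    · · · · · # · · · · ·
    · · · · · # · · · · ·
    · · · · · # · · · · ·
    · · · · · · · · · · ·
    · · · · · · · · · · ·
    · · · · · · · · · · ·
T1:
  2·area = 30
  edge (10, 20)→(13, 10): d=(3,-10) top-left  bias=+0
  edge (13, 10)→(16, 10): d=(3,0) top-left  bias=+0
  edge (16, 10)→(10, 20): d=(-6,10) right/bottom  bias=-1
    (9,2)@(19, 5): e=[45,-15,0] → ·  [on edge]
    (6,5)@(13, 11): e=[3,3,24] → #
    (7,5)@(15, 11): e=[23,3,4] → #
    (8,5)@(17, 11): e=[43,3,-16] → ·
    (6,6)@(13, 13): e=[9,9,12] → #
    (7,6)@(15, 13): e=[29,9,-8] → ·
    (6,7)@(13, 15): e=[15,15,0] → ·  [on edge]
    (5,8)@(11, 17): e=[1,21,8] → #
    (6,8)@(13, 17): e=[21,21,-12] → ·
    (5,9)@(11, 19): e=[7,27,-4] → ·
  covered (4 px):
    · · · · · · · · · · ·
    · · · · · · · · · · ·
    · · · · · · · · · · ·
    · · · · · · · · · · ·
    · · · · · · · · · · ·
    · · · · · · # # · · ·
    · · · · · · # · · · ·
    · · · · · · · · · · ·
    · · · · · # · · · · ·
    · · · · · · · · · · ·
T2:
  2·area = 82
  edge (16, 18)→(6, 19): d=(-10,1) right/bottom  bias=-1
  edge (6, 19)→(14, 10): d=(8,-9) top-left  bias=+0
  edge (14, 10)→(16, 18): d=(2,8) right/bottom  bias=-1
    (6,6)@(13, 13): e=[53,15,14] → #
    (7,6)@(15, 13): e=[51,33,-2] → ·
    (5,7)@(11, 15): e=[35,13,34] → #
    (7,7)@(15, 15): e=[31,49,2] → #
    (8,7)@(17, 15): e=[29,67,-14] → ·
    (4,8)@(9, 17): e=[17,11,54] → #
    (8,8)@(17, 17): e=[9,83,-10] → ·
    (4,9)@(9, 19): e=[-3,27,58] → ·
    (5,9)@(11, 19): e=[-5,45,42] → ·
    (6,9)@(13, 19): e=[-7,63,26] → ·
    (7,9)@(15, 19): e=[-9,81,10] → ·
  covered (8 px):
    · · · · · · · · · · ·
    · · · · · · · · · · ·
    · · · · · · · · · · ·
    · · · · · · · · · · ·
    · · · · · · · · · · ·
    · · · · · · · · · · ·
    · · · · · · # · · · ·
    · · · · · # # # · · ·
    · · · · # # # # · · ·
    · · · · · · · · · · ·
T3:
  2·area = 40
  edge (10, 4)→(18, 14): d=(8,10) right/bottom  bias=-1
  edge (18, 14)→(14, 14): d=(-4,0) right/bottom  bias=-1
  edge (14, 14)→(10, 4): d=(-4,-10) top-left  bias=+0
    (6,4)@(13, 9): e=[10,20,10] → #
    (7,4)@(15, 9): e=[-10,20,30] → ·
    (6,5)@(13, 11): e=[26,12,2] → #
    (7,5)@(15, 11): e=[6,12,22] → #
    (8,5)@(17, 11): e=[-14,12,42] → ·
    (6,6)@(13, 13): e=[42,4,-6] → ·
    (7,6)@(15, 13): e=[22,4,14] → #
    (8,6)@(17, 13): e=[2,4,34] → #
    (9,6)@(19, 13): e=[-18,4,54] → ·
    (7,7)@(15, 15): e=[38,-4,6] → ·
    (8,7)@(17, 15): e=[18,-4,26] → ·
  covered (5 px):
    · · · · · · · · · · ·
    · · · · · · · · · · ·
    · · · · · · · · · · ·
    · · · · · · · · · · ·
    · · · · · · # · · · ·
    · · · · · · # # · · ·
    · · · · · · · # # · ·
    · · · · · · · · · · ·
    · · · · · · · · · · ·
    · · · · · · · · · · ·

Z-buffer (winner per pixel, '.' = empty):
  . . . . . . . . . . .
  . . . . . . 0 . . . .
  . . . . . . . . . . .
  . . . . . . . . . . .
  . . . . . 0 3 . . . .
  . . . . . 0 1 1 . . .
  . . . . . 0 1 3 3 . .
  . . . . . 2 2 2 . . .
  . . . . 2 1 2 2 . . .
  . . . . . . . . . . .

Answer: 3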